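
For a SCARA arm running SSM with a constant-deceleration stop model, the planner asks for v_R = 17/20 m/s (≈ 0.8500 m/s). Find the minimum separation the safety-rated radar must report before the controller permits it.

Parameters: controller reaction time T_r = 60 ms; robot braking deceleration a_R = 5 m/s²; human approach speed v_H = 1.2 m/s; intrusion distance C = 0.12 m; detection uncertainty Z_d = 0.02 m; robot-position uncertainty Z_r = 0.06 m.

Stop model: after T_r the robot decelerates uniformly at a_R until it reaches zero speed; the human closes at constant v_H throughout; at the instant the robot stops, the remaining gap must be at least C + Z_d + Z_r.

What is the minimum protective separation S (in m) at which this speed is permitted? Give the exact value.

stop time T_s = (17/20)/5 = 0.1700 s
reaction-phase robot travel = 0.8500·0.0600 = 0.0510 m
robot under decel: 0.8500²/(2·5.0000) = 0.0722 m
human over T_r+T_s: 1.2000·(0.0600+0.1700) = 0.2760 m
C+Z_d+Z_r = 0.1200+0.0200+0.0600 = 0.2000 m
S_min ≈ 0.0510+0.0722+0.2760+0.2000  ⇒  S_min = 2397/4000 m

S_min = 2397/4000 m = 0.5992 m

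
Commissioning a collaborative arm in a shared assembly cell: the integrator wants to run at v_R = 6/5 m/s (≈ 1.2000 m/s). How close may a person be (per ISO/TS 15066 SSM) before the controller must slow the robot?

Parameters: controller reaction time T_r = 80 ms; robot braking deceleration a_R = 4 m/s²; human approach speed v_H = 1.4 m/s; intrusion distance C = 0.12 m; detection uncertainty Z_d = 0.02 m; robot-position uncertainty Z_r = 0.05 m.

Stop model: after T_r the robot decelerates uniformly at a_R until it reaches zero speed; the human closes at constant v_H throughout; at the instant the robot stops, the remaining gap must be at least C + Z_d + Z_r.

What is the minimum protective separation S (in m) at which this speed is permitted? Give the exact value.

S_min = 499/500 m = 0.9980 m

stop time T_s = (6/5)/4 = 0.3000 s
reaction-phase robot travel = 1.2000·0.0800 = 0.0960 m
braking distance = 1.2000²/(2·4.0000) = 0.1800 m
person approaches 1.4000·(0.0800+0.3000) = 0.5320 m
C+Z_d+Z_r = 0.1200+0.0200+0.0500 = 0.1900 m
S_min ≈ 0.0960+0.1800+0.5320+0.1900  ⇒  S_min = 499/500 m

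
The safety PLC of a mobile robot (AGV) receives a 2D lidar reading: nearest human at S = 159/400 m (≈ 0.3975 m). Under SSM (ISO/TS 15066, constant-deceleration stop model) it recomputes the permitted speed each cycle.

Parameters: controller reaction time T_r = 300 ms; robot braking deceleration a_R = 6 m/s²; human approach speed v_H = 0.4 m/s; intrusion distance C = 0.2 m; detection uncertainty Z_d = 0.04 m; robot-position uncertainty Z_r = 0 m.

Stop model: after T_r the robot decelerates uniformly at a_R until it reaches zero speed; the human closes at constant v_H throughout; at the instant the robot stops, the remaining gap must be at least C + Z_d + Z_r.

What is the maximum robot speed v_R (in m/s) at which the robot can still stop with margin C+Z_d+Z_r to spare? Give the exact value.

v_R_max = 1/10 m/s = 0.1000 m/s

at the boundary: (1/12)·v² + (11/30)·v + (-3/80) = 0
  disc = (11/30)² − 4·(1/12)·(-3/80) = 529/3600 ; √disc = 23/60
  v_R = (−(11/30) + 23/60) / (2·(1/12)) = 1/10 m/s
check:
T_s = v_R/a_R = (1/10)/6 = 0.0167 s
robot in T_r: 0.1000·0.3000 = 0.0300 m
robot under decel: 0.1000²/(2·6.0000) = 0.0008 m
person approaches 0.4000·(0.3000+0.0167) = 0.1267 m
C+Z_d+Z_r = 0.2000+0.0400+0.0000 = 0.2400 m
sum ≈ 0.0300+0.0008+0.1267+0.2400 ≈ 0.3975 m = S ✓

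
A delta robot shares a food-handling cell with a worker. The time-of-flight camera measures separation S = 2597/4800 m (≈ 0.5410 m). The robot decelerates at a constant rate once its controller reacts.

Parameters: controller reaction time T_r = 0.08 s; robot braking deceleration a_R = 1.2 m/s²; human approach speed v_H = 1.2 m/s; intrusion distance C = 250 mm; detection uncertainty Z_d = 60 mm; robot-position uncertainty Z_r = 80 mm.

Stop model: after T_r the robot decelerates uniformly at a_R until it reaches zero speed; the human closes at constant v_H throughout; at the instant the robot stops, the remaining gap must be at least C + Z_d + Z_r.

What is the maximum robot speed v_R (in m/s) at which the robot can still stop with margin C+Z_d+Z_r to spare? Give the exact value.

v_R_max = 1/20 m/s = 0.0500 m/s

collect terms ⇒ (5/12)·v_R² + (27/25)·v_R + (-1321/24000) = 0
  disc = (27/25)² − 4·(5/12)·(-1321/24000) = 452929/360000 ; √disc = 673/600
  v_R = (−(27/25) + 673/600) / (2·(5/12)) = 1/20 m/s
check:
stop time T_s = (1/20)/(6/5) = 0.0417 s
robot in T_r: 0.0500·0.0800 = 0.0040 m
robot covers 0.0500·0.0417 − ½·1.2000·0.0417² = 0.0010 m while stopping
human closes 1.2000·0.1217 = 0.1460 m
C+Z_d+Z_r = 0.2500+0.0600+0.0800 = 0.3900 m
sum ≈ 0.0040+0.0010+0.1460+0.3900 ≈ 0.5410 m = S ✓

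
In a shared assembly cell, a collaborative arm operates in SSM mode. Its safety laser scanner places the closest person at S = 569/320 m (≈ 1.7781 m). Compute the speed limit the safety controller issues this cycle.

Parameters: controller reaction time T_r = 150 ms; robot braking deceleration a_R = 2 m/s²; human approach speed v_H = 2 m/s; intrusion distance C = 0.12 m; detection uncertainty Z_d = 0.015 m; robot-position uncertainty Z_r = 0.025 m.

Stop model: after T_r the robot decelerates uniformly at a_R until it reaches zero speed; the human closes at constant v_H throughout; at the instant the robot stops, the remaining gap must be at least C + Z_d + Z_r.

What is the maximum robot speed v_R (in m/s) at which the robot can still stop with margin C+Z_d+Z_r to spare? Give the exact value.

quadratic (1/4)·v² + (23/20)·v + (-2109/1600) = 0
  disc = (23/20)² − 4·(1/4)·(-2109/1600) = 169/64 ; √disc = 13/8
  v_R = (−(23/20) + 13/8) / (2·(1/4)) = 19/20 m/s
check:
stop time T_s = (19/20)/2 = 0.4750 s
reaction-phase robot travel = 0.9500·0.1500 = 0.1425 m
braking distance = 0.9500²/(2·2.0000) = 0.2256 m
human over T_r+T_s: 2.0000·(0.1500+0.4750) = 1.2500 m
C+Z_d+Z_r = 0.1200+0.0150+0.0250 = 0.1600 m
sum ≈ 0.1425+0.2256+1.2500+0.1600 ≈ 1.7781 m = S ✓

v_R_max = 19/20 m/s = 0.9500 m/s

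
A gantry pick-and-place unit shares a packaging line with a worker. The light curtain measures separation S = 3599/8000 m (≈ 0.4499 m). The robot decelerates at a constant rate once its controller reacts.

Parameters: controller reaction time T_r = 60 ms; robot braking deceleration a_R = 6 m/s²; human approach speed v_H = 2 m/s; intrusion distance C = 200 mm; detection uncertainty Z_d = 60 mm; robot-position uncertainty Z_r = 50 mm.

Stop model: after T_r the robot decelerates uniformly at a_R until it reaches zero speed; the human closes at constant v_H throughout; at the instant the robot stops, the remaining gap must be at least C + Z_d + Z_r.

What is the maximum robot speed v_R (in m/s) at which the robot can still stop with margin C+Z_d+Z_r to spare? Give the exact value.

v_R_max = 1/20 m/s = 0.0500 m/s

collect terms ⇒ (1/12)·v_R² + (59/150)·v_R + (-159/8000) = 0
  disc = (59/150)² − 4·(1/12)·(-159/8000) = 58081/360000 ; √disc = 241/600
  v_R = (−(59/150) + 241/600) / (2·(1/12)) = 1/20 m/s
check:
braking lasts T_s = (1/20)/6 = 0.0083 s
reaction-phase robot travel = 0.0500·0.0600 = 0.0030 m
braking distance = 0.0500²/(2·6.0000) = 0.0002 m
human closes 2.0000·0.0683 = 0.1367 m
C+Z_d+Z_r = 0.2000+0.0600+0.0500 = 0.3100 m
sum ≈ 0.0030+0.0002+0.1367+0.3100 ≈ 0.4499 m = S ✓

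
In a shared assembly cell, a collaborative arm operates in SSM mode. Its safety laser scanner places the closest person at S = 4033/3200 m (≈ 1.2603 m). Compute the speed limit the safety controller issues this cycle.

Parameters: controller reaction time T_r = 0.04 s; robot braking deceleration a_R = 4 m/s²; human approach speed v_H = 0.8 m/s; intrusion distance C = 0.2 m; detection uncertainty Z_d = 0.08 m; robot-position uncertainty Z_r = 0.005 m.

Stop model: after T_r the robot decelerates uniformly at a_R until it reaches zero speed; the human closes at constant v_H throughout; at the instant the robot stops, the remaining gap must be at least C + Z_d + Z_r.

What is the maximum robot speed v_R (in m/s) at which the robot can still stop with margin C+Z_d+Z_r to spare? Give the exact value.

v_R_max = 39/20 m/s = 1.9500 m/s

at the boundary: (1/8)·v² + (6/25)·v + (-15093/16000) = 0
  disc = (6/25)² − 4·(1/8)·(-15093/16000) = 84681/160000 ; √disc = 291/400
  v_R = (−(6/25) + 291/400) / (2·(1/8)) = 39/20 m/s
check:
stop time T_s = (39/20)/4 = 0.4875 s
robot in T_r: 1.9500·0.0400 = 0.0780 m
braking distance = 1.9500²/(2·4.0000) = 0.4753 m
human closes 0.8000·0.5275 = 0.4220 m
residual clearance needed = 0.2000+0.0800+0.0050 = 0.2850 m
sum ≈ 0.0780+0.4753+0.4220+0.2850 ≈ 1.2603 m = S ✓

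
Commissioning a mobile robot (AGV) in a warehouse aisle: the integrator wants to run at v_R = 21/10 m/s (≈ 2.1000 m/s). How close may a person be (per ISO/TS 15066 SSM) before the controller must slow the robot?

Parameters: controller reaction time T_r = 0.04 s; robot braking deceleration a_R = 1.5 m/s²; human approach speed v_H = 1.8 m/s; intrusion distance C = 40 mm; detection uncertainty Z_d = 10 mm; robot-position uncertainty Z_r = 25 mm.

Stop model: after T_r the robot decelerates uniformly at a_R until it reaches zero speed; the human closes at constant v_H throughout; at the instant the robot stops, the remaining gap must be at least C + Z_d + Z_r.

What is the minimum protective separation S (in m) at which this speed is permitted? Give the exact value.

S_min = 4221/1000 m = 4.2210 m

braking lasts T_s = (21/10)/(3/2) = 1.4000 s
robot covers v_R·T_r = 2.1000·0.0400 = 0.0840 m before braking
braking distance = 2.1000²/(2·1.5000) = 1.4700 m
human over T_r+T_s: 1.8000·(0.0400+1.4000) = 2.5920 m
residual clearance needed = 0.0400+0.0100+0.0250 = 0.0750 m
S_min ≈ 0.0840+1.4700+2.5920+0.0750  ⇒  S_min = 4221/1000 m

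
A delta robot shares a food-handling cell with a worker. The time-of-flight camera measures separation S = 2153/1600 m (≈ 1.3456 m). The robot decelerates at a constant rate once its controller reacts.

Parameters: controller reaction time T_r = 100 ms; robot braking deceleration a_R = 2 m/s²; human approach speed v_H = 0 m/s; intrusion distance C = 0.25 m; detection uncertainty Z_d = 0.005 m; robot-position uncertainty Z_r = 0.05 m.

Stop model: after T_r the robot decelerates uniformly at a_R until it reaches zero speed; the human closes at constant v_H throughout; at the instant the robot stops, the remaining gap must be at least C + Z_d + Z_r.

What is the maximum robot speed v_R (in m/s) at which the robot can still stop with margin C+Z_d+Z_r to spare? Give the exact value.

v_R_max = 37/20 m/s = 1.8500 m/s

quadratic (1/4)·v² + (1/10)·v + (-333/320) = 0
  disc = (1/10)² − 4·(1/4)·(-333/320) = 1681/1600 ; √disc = 41/40
  v_R = (−(1/10) + 41/40) / (2·(1/4)) = 37/20 m/s
check:
T_s = v_R/a_R = (37/20)/2 = 0.9250 s
robot in T_r: 1.8500·0.1000 = 0.1850 m
robot under decel: 1.8500²/(2·2.0000) = 0.8556 m
human closes 0.0000·1.0250 = 0.0000 m
residual clearance needed = 0.2500+0.0050+0.0500 = 0.3050 m
sum ≈ 0.1850+0.8556+0.0000+0.3050 ≈ 1.3456 m = S ✓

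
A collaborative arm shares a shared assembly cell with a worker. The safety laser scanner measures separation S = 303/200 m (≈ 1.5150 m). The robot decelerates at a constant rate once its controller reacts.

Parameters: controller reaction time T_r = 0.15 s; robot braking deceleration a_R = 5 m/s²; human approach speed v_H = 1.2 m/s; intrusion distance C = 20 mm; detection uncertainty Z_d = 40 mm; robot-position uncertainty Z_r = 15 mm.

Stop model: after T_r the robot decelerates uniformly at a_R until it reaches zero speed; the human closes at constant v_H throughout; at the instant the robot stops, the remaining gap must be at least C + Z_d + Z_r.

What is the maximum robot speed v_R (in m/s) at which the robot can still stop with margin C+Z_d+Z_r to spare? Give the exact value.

v_R_max = 21/10 m/s = 2.1000 m/s

at the boundary: (1/10)·v² + (39/100)·v + (-63/50) = 0
  disc = (39/100)² − 4·(1/10)·(-63/50) = 6561/10000 ; √disc = 81/100
  v_R = (−(39/100) + 81/100) / (2·(1/10)) = 21/10 m/s
check:
T_s = v_R/a_R = (21/10)/5 = 0.4200 s
robot covers v_R·T_r = 2.1000·0.1500 = 0.3150 m before braking
robot under decel: 2.1000²/(2·5.0000) = 0.4410 m
person approaches 1.2000·(0.1500+0.4200) = 0.6840 m
residual clearance needed = 0.0200+0.0400+0.0150 = 0.0750 m
sum ≈ 0.3150+0.4410+0.6840+0.0750 ≈ 1.5150 m = S ✓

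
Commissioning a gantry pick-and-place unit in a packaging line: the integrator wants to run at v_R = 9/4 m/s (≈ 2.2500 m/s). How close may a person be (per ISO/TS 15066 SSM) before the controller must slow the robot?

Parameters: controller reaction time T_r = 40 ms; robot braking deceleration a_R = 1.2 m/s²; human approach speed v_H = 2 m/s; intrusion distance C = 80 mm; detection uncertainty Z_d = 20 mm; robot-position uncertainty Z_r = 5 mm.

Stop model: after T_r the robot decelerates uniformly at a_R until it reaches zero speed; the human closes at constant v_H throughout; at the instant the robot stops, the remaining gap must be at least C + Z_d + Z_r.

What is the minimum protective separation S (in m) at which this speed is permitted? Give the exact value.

S_min = 1963/320 m = 6.1344 m

stop time T_s = (9/4)/(6/5) = 1.8750 s
robot covers v_R·T_r = 2.2500·0.0400 = 0.0900 m before braking
braking distance = 2.2500²/(2·1.2000) = 2.1094 m
human over T_r+T_s: 2.0000·(0.0400+1.8750) = 3.8300 m
C+Z_d+Z_r = 0.0800+0.0200+0.0050 = 0.1050 m
S_min ≈ 0.0900+2.1094+3.8300+0.1050  ⇒  S_min = 1963/320 m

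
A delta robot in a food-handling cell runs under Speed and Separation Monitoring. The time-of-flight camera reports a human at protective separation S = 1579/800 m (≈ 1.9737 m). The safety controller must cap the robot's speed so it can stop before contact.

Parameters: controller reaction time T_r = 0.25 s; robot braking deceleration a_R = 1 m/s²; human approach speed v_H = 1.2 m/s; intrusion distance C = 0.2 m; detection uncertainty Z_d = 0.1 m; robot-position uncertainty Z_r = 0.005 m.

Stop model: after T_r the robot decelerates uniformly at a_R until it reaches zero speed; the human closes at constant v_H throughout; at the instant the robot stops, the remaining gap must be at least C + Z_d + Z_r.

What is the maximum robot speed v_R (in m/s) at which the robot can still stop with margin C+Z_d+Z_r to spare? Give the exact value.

v_R_max = 3/4 m/s = 0.7500 m/s

quadratic (1/2)·v² + (29/20)·v + (-219/160) = 0
  disc = (29/20)² − 4·(1/2)·(-219/160) = 121/25 ; √disc = 11/5
  v_R = (−(29/20) + 11/5) / (2·(1/2)) = 3/4 m/s
check:
T_s = v_R/a_R = (3/4)/1 = 0.7500 s
robot in T_r: 0.7500·0.2500 = 0.1875 m
robot covers 0.7500·0.7500 − ½·1.0000·0.7500² = 0.2812 m while stopping
human closes 1.2000·1.0000 = 1.2000 m
margins: 0.2000+0.1000+0.0050 = 0.3050 m
sum ≈ 0.1875+0.2812+1.2000+0.3050 ≈ 1.9737 m = S ✓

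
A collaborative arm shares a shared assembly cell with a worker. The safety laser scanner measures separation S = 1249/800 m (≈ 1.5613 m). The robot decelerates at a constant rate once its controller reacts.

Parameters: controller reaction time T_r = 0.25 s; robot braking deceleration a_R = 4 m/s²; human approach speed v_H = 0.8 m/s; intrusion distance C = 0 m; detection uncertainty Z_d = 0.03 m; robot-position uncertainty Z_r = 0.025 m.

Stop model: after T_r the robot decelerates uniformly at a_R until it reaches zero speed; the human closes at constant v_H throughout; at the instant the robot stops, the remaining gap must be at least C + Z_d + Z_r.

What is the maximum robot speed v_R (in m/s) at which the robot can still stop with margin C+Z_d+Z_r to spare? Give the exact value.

v_R_max = 19/10 m/s = 1.9000 m/s

collect terms ⇒ (1/8)·v_R² + (9/20)·v_R + (-209/160) = 0
  disc = (9/20)² − 4·(1/8)·(-209/160) = 1369/1600 ; √disc = 37/40
  v_R = (−(9/20) + 37/40) / (2·(1/8)) = 19/10 m/s
check:
braking lasts T_s = (19/10)/4 = 0.4750 s
robot in T_r: 1.9000·0.2500 = 0.4750 m
braking distance = 1.9000²/(2·4.0000) = 0.4512 m
person approaches 0.8000·(0.2500+0.4750) = 0.5800 m
residual clearance needed = 0.0000+0.0300+0.0250 = 0.0550 m
sum ≈ 0.4750+0.4512+0.5800+0.0550 ≈ 1.5613 m = S ✓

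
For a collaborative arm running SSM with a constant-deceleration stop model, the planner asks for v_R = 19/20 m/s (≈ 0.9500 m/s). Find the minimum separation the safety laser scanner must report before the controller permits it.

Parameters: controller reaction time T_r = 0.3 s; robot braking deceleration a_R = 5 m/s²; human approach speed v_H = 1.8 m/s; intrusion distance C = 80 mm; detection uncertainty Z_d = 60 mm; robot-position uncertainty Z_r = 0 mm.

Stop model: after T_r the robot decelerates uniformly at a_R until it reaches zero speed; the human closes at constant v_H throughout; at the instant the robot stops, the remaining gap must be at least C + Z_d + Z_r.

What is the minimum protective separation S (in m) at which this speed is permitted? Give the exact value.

S_min = 5589/4000 m = 1.3973 m

T_s = v_R/a_R = (19/20)/5 = 0.1900 s
robot in T_r: 0.9500·0.3000 = 0.2850 m
braking distance = 0.9500²/(2·5.0000) = 0.0902 m
person approaches 1.8000·(0.3000+0.1900) = 0.8820 m
margins: 0.0800+0.0600+0.0000 = 0.1400 m
S_min ≈ 0.2850+0.0902+0.8820+0.1400  ⇒  S_min = 5589/4000 m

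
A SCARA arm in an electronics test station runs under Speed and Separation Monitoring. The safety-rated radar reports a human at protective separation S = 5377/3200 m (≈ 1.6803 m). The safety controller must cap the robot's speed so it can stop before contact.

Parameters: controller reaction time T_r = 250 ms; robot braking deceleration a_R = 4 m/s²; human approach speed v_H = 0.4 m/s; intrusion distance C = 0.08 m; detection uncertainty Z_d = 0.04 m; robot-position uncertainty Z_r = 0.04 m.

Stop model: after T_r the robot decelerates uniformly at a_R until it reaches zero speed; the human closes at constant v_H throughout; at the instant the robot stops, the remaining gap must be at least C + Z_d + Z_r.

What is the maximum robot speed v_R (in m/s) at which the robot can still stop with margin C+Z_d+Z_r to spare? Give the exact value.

collect terms ⇒ (1/8)·v_R² + (7/20)·v_R + (-909/640) = 0
  disc = (7/20)² − 4·(1/8)·(-909/640) = 5329/6400 ; √disc = 73/80
  v_R = (−(7/20) + 73/80) / (2·(1/8)) = 9/4 m/s
check:
stop time T_s = (9/4)/4 = 0.5625 s
robot in T_r: 2.2500·0.2500 = 0.5625 m
braking distance = 2.2500²/(2·4.0000) = 0.6328 m
person approaches 0.4000·(0.2500+0.5625) = 0.3250 m
C+Z_d+Z_r = 0.0800+0.0400+0.0400 = 0.1600 m
sum ≈ 0.5625+0.6328+0.3250+0.1600 ≈ 1.6803 m = S ✓

v_R_max = 9/4 m/s = 2.2500 m/s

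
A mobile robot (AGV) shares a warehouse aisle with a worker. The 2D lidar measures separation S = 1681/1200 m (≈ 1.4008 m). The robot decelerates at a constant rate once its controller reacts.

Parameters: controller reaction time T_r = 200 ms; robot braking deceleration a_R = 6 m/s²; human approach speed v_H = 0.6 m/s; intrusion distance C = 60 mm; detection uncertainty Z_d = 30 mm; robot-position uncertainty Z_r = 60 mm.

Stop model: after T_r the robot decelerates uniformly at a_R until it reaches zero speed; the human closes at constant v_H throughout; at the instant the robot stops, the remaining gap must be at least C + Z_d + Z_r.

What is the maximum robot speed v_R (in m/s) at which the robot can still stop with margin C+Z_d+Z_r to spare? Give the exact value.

collect terms ⇒ (1/12)·v_R² + (3/10)·v_R + (-1357/1200) = 0
  disc = (3/10)² − 4·(1/12)·(-1357/1200) = 1681/3600 ; √disc = 41/60
  v_R = (−(3/10) + 41/60) / (2·(1/12)) = 23/10 m/s
check:
T_s = v_R/a_R = (23/10)/6 = 0.3833 s
robot in T_r: 2.3000·0.2000 = 0.4600 m
robot under decel: 2.3000²/(2·6.0000) = 0.4408 m
human closes 0.6000·0.5833 = 0.3500 m
residual clearance needed = 0.0600+0.0300+0.0600 = 0.1500 m
sum ≈ 0.4600+0.4408+0.3500+0.1500 ≈ 1.4008 m = S ✓

v_R_max = 23/10 m/s = 2.3000 m/s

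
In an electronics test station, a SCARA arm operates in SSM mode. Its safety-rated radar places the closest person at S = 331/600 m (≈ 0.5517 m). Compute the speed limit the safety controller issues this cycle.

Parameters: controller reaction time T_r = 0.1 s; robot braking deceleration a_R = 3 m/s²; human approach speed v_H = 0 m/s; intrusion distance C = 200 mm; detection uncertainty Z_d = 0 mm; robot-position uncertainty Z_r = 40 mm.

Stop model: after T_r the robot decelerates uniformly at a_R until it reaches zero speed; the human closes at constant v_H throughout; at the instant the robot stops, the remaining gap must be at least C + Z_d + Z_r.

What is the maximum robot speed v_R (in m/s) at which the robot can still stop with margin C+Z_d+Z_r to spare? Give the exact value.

v_R_max = 11/10 m/s = 1.1000 m/s

at the boundary: (1/6)·v² + (1/10)·v + (-187/600) = 0
  disc = (1/10)² − 4·(1/6)·(-187/600) = 49/225 ; √disc = 7/15
  v_R = (−(1/10) + 7/15) / (2·(1/6)) = 11/10 m/s
check:
braking lasts T_s = (11/10)/3 = 0.3667 s
robot covers v_R·T_r = 1.1000·0.1000 = 0.1100 m before braking
braking distance = 1.1000²/(2·3.0000) = 0.2017 m
human closes 0.0000·0.4667 = 0.0000 m
residual clearance needed = 0.2000+0.0000+0.0400 = 0.2400 m
sum ≈ 0.1100+0.2017+0.0000+0.2400 ≈ 0.5517 m = S ✓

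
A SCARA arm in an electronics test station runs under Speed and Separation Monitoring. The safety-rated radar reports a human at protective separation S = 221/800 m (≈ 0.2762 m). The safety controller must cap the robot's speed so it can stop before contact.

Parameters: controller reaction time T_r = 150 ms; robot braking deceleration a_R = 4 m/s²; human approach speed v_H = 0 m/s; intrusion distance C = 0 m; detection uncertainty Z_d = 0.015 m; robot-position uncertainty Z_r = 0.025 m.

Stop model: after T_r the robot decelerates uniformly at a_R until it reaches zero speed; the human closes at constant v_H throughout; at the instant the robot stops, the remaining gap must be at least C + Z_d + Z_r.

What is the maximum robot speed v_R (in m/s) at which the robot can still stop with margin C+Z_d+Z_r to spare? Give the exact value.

v_R_max = 9/10 m/s = 0.9000 m/s

at the boundary: (1/8)·v² + (3/20)·v + (-189/800) = 0
  disc = (3/20)² − 4·(1/8)·(-189/800) = 9/64 ; √disc = 3/8
  v_R = (−(3/20) + 3/8) / (2·(1/8)) = 9/10 m/s
check:
T_s = v_R/a_R = (9/10)/4 = 0.2250 s
robot in T_r: 0.9000·0.1500 = 0.1350 m
robot under decel: 0.9000²/(2·4.0000) = 0.1013 m
human closes 0.0000·0.3750 = 0.0000 m
C+Z_d+Z_r = 0.0000+0.0150+0.0250 = 0.0400 m
sum ≈ 0.1350+0.1013+0.0000+0.0400 ≈ 0.2762 m = S ✓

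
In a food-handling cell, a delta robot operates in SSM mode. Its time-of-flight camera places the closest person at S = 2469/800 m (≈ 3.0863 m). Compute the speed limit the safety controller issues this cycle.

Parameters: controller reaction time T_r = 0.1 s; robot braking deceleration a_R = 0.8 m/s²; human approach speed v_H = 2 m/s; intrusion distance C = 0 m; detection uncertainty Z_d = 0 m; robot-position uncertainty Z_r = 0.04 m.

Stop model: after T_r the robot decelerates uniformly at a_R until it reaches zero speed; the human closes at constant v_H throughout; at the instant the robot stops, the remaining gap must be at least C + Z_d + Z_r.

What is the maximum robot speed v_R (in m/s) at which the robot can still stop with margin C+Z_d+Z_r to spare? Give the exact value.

collect terms ⇒ (5/8)·v_R² + (13/5)·v_R + (-2277/800) = 0
  disc = (13/5)² − 4·(5/8)·(-2277/800) = 22201/1600 ; √disc = 149/40
  v_R = (−(13/5) + 149/40) / (2·(5/8)) = 9/10 m/s
check:
braking lasts T_s = (9/10)/(4/5) = 1.1250 s
robot covers v_R·T_r = 0.9000·0.1000 = 0.0900 m before braking
braking distance = 0.9000²/(2·0.8000) = 0.5062 m
person approaches 2.0000·(0.1000+1.1250) = 2.4500 m
margins: 0.0000+0.0000+0.0400 = 0.0400 m
sum ≈ 0.0900+0.5062+2.4500+0.0400 ≈ 3.0863 m = S ✓

v_R_max = 9/10 m/s = 0.9000 m/s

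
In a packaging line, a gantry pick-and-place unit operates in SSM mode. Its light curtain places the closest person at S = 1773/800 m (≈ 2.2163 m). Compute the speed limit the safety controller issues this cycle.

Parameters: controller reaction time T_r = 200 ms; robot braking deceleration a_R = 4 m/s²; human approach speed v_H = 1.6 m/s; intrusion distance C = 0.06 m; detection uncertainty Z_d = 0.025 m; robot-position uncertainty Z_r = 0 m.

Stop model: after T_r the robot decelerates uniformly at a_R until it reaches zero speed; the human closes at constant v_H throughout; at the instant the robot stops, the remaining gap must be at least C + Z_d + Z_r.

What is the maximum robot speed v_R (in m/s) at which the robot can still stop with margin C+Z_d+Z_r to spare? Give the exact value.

collect terms ⇒ (1/8)·v_R² + (3/5)·v_R + (-1449/800) = 0
  disc = (3/5)² − 4·(1/8)·(-1449/800) = 81/64 ; √disc = 9/8
  v_R = (−(3/5) + 9/8) / (2·(1/8)) = 21/10 m/s
check:
stop time T_s = (21/10)/4 = 0.5250 s
robot covers v_R·T_r = 2.1000·0.2000 = 0.4200 m before braking
braking distance = 2.1000²/(2·4.0000) = 0.5513 m
human closes 1.6000·0.7250 = 1.1600 m
margins: 0.0600+0.0250+0.0000 = 0.0850 m
sum ≈ 0.4200+0.5513+1.1600+0.0850 ≈ 2.2163 m = S ✓

v_R_max = 21/10 m/s = 2.1000 m/s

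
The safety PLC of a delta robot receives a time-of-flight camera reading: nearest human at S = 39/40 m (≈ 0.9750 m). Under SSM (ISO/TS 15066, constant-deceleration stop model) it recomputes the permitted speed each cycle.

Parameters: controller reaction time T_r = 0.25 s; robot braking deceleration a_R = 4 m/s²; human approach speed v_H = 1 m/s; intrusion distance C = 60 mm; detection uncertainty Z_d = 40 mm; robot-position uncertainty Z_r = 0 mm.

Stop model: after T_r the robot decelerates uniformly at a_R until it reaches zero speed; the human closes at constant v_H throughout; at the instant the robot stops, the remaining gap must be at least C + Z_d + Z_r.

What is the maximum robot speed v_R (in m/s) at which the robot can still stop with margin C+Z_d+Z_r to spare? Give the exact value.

v_R_max = 1 m/s = 1.0000 m/s

collect terms ⇒ (1/8)·v_R² + (1/2)·v_R + (-5/8) = 0
  disc = (1/2)² − 4·(1/8)·(-5/8) = 9/16 ; √disc = 3/4
  v_R = (−(1/2) + 3/4) / (2·(1/8)) = 1 m/s
check:
braking lasts T_s = 1/4 = 0.2500 s
robot covers v_R·T_r = 1.0000·0.2500 = 0.2500 m before braking
robot covers 1.0000·0.2500 − ½·4.0000·0.2500² = 0.1250 m while stopping
person approaches 1.0000·(0.2500+0.2500) = 0.5000 m
margins: 0.0600+0.0400+0.0000 = 0.1000 m
sum ≈ 0.2500+0.1250+0.5000+0.1000 ≈ 0.9750 m = S ✓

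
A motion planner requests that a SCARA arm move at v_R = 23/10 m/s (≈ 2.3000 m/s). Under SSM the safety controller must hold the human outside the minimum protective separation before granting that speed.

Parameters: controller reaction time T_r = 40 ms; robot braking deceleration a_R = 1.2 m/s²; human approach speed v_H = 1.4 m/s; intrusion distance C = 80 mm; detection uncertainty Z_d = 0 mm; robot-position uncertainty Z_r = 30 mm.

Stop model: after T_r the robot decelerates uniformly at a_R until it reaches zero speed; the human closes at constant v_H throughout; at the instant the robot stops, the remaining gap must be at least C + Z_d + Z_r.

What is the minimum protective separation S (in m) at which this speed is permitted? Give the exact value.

S_min = 10291/2000 m = 5.1455 m

stop time T_s = (23/10)/(6/5) = 1.9167 s
reaction-phase robot travel = 2.3000·0.0400 = 0.0920 m
braking distance = 2.3000²/(2·1.2000) = 2.2042 m
human closes 1.4000·1.9567 = 2.7393 m
residual clearance needed = 0.0800+0.0000+0.0300 = 0.1100 m
S_min ≈ 0.0920+2.2042+2.7393+0.1100  ⇒  S_min = 10291/2000 m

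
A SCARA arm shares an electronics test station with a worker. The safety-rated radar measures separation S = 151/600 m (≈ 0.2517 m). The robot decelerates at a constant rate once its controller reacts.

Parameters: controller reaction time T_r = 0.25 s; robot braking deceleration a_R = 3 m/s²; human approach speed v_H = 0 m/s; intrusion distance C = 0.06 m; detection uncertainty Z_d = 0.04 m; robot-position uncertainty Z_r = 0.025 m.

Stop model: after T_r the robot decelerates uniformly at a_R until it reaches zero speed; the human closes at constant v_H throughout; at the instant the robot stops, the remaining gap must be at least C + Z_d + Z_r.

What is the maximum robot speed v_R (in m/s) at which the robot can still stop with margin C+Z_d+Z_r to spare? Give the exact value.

collect terms ⇒ (1/6)·v_R² + (1/4)·v_R + (-19/150) = 0
  disc = (1/4)² − 4·(1/6)·(-19/150) = 529/3600 ; √disc = 23/60
  v_R = (−(1/4) + 23/60) / (2·(1/6)) = 2/5 m/s
check:
stop time T_s = (2/5)/3 = 0.1333 s
reaction-phase robot travel = 0.4000·0.2500 = 0.1000 m
braking distance = 0.4000²/(2·3.0000) = 0.0267 m
person approaches 0.0000·(0.2500+0.1333) = 0.0000 m
residual clearance needed = 0.0600+0.0400+0.0250 = 0.1250 m
sum ≈ 0.1000+0.0267+0.0000+0.1250 ≈ 0.2517 m = S ✓

v_R_max = 2/5 m/s = 0.4000 m/s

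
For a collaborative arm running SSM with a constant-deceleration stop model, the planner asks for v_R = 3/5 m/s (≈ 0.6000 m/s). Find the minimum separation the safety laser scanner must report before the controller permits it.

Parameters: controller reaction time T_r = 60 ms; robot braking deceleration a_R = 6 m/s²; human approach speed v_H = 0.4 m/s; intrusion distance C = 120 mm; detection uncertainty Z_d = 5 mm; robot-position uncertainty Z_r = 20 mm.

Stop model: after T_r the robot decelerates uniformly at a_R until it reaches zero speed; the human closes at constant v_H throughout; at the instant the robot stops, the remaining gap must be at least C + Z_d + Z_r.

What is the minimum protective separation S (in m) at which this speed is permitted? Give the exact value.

braking lasts T_s = (3/5)/6 = 0.1000 s
robot covers v_R·T_r = 0.6000·0.0600 = 0.0360 m before braking
robot covers 0.6000·0.1000 − ½·6.0000·0.1000² = 0.0300 m while stopping
human over T_r+T_s: 0.4000·(0.0600+0.1000) = 0.0640 m
C+Z_d+Z_r = 0.1200+0.0050+0.0200 = 0.1450 m
S_min ≈ 0.0360+0.0300+0.0640+0.1450  ⇒  S_min = 11/40 m

S_min = 11/40 m = 0.2750 m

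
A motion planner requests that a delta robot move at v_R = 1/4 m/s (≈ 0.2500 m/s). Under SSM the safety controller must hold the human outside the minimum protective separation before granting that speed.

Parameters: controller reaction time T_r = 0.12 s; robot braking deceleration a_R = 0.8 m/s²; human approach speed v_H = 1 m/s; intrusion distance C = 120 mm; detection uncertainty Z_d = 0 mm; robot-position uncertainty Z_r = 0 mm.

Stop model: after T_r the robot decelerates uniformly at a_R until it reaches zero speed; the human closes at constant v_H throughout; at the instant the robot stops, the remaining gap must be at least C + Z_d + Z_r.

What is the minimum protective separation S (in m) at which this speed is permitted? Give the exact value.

T_s = v_R/a_R = (1/4)/(4/5) = 0.3125 s
reaction-phase robot travel = 0.2500·0.1200 = 0.0300 m
braking distance = 0.2500²/(2·0.8000) = 0.0391 m
human closes 1.0000·0.4325 = 0.4325 m
margins: 0.1200+0.0000+0.0000 = 0.1200 m
S_min ≈ 0.0300+0.0391+0.4325+0.1200  ⇒  S_min = 1989/3200 m

S_min = 1989/3200 m = 0.6216 m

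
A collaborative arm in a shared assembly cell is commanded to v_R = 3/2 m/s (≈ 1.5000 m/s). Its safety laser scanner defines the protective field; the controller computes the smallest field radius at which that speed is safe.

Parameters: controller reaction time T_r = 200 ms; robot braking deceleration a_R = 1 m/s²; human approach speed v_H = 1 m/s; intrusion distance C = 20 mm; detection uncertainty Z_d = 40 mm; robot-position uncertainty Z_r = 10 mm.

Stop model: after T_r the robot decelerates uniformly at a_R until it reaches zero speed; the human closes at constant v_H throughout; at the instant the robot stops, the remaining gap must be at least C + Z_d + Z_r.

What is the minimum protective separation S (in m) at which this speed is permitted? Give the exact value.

S_min = 639/200 m = 3.1950 m

braking lasts T_s = (3/2)/1 = 1.5000 s
robot covers v_R·T_r = 1.5000·0.2000 = 0.3000 m before braking
braking distance = 1.5000²/(2·1.0000) = 1.1250 m
human over T_r+T_s: 1.0000·(0.2000+1.5000) = 1.7000 m
C+Z_d+Z_r = 0.0200+0.0400+0.0100 = 0.0700 m
S_min ≈ 0.3000+1.1250+1.7000+0.0700  ⇒  S_min = 639/200 m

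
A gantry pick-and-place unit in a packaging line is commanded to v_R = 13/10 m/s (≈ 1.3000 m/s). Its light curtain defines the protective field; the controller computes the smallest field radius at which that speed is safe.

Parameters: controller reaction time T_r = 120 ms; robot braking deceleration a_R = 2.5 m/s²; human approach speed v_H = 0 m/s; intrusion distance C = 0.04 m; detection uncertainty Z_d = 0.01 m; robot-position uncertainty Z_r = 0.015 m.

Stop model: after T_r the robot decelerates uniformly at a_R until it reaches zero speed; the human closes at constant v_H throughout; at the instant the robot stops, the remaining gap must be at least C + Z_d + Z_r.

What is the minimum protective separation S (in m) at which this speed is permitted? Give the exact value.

braking lasts T_s = (13/10)/(5/2) = 0.5200 s
robot in T_r: 1.3000·0.1200 = 0.1560 m
braking distance = 1.3000²/(2·2.5000) = 0.3380 m
human closes 0.0000·0.6400 = 0.0000 m
residual clearance needed = 0.0400+0.0100+0.0150 = 0.0650 m
S_min ≈ 0.1560+0.3380+0.0000+0.0650  ⇒  S_min = 559/1000 m

S_min = 559/1000 m = 0.5590 m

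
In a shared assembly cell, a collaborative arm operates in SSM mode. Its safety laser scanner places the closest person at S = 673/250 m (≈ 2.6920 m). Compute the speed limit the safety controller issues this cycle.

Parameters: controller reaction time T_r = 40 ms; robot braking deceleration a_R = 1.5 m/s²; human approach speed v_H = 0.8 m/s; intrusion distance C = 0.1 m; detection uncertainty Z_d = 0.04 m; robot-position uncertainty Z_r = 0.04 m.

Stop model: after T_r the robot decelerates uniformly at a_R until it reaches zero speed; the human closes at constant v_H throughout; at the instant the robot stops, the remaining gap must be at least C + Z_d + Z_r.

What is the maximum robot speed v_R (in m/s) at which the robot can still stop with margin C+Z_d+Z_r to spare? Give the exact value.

quadratic (1/3)·v² + (43/75)·v + (-62/25) = 0
  disc = (43/75)² − 4·(1/3)·(-62/25) = 20449/5625 ; √disc = 143/75
  v_R = (−(43/75) + 143/75) / (2·(1/3)) = 2 m/s
check:
stop time T_s = 2/(3/2) = 1.3333 s
robot covers v_R·T_r = 2.0000·0.0400 = 0.0800 m before braking
robot under decel: 2.0000²/(2·1.5000) = 1.3333 m
human closes 0.8000·1.3733 = 1.0987 m
residual clearance needed = 0.1000+0.0400+0.0400 = 0.1800 m
sum ≈ 0.0800+1.3333+1.0987+0.1800 ≈ 2.6920 m = S ✓

v_R_max = 2 m/s = 2.0000 m/s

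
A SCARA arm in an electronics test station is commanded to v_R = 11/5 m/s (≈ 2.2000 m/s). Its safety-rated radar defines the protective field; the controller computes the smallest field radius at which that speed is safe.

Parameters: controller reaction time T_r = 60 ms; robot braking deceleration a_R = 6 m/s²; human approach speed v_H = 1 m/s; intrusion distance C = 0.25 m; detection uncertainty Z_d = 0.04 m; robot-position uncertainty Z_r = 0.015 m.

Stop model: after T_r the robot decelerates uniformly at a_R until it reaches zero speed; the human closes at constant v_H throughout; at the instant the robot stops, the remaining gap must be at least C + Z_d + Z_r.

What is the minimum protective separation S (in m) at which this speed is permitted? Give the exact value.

stop time T_s = (11/5)/6 = 0.3667 s
robot in T_r: 2.2000·0.0600 = 0.1320 m
robot under decel: 2.2000²/(2·6.0000) = 0.4033 m
human over T_r+T_s: 1.0000·(0.0600+0.3667) = 0.4267 m
margins: 0.2500+0.0400+0.0150 = 0.3050 m
S_min ≈ 0.1320+0.4033+0.4267+0.3050  ⇒  S_min = 1267/1000 m

S_min = 1267/1000 m = 1.2670 m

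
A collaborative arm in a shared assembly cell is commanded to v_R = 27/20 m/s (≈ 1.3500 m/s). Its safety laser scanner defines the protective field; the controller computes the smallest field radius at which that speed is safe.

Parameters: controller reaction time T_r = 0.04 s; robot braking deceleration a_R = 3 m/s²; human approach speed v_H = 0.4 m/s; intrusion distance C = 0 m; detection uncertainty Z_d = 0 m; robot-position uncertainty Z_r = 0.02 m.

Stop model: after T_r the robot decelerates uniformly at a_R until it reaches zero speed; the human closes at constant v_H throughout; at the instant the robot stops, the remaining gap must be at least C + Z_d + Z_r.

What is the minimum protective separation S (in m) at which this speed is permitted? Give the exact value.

S_min = 459/800 m = 0.5737 m

T_s = v_R/a_R = (27/20)/3 = 0.4500 s
robot covers v_R·T_r = 1.3500·0.0400 = 0.0540 m before braking
robot covers 1.3500·0.4500 − ½·3.0000·0.4500² = 0.3038 m while stopping
human closes 0.4000·0.4900 = 0.1960 m
margins: 0.0000+0.0000+0.0200 = 0.0200 m
S_min ≈ 0.0540+0.3038+0.1960+0.0200  ⇒  S_min = 459/800 m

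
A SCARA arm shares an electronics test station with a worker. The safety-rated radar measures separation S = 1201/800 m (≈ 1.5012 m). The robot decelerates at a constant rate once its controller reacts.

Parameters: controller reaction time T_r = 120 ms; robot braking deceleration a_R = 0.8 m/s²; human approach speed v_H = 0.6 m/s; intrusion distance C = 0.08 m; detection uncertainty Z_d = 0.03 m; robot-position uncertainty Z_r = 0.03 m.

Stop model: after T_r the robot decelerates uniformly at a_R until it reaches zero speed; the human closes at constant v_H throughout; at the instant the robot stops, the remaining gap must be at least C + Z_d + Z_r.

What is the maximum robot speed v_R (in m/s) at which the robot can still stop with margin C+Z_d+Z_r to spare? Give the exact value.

collect terms ⇒ (5/8)·v_R² + (87/100)·v_R + (-5157/4000) = 0
  disc = (87/100)² − 4·(5/8)·(-5157/4000) = 159201/40000 ; √disc = 399/200
  v_R = (−(87/100) + 399/200) / (2·(5/8)) = 9/10 m/s
check:
stop time T_s = (9/10)/(4/5) = 1.1250 s
robot covers v_R·T_r = 0.9000·0.1200 = 0.1080 m before braking
robot under decel: 0.9000²/(2·0.8000) = 0.5062 m
human closes 0.6000·1.2450 = 0.7470 m
margins: 0.0800+0.0300+0.0300 = 0.1400 m
sum ≈ 0.1080+0.5062+0.7470+0.1400 ≈ 1.5012 m = S ✓

v_R_max = 9/10 m/s = 0.9000 m/s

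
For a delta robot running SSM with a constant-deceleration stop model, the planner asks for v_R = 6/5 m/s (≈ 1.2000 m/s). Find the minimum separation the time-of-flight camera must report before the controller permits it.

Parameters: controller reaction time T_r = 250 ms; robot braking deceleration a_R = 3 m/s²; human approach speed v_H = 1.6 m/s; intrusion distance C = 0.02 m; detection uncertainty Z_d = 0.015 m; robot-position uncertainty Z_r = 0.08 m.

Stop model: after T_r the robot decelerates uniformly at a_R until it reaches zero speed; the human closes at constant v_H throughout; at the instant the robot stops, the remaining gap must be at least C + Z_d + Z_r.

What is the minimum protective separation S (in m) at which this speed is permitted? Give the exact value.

S_min = 339/200 m = 1.6950 m

stop time T_s = (6/5)/3 = 0.4000 s
robot in T_r: 1.2000·0.2500 = 0.3000 m
robot covers 1.2000·0.4000 − ½·3.0000·0.4000² = 0.2400 m while stopping
human closes 1.6000·0.6500 = 1.0400 m
C+Z_d+Z_r = 0.0200+0.0150+0.0800 = 0.1150 m
S_min ≈ 0.3000+0.2400+1.0400+0.1150  ⇒  S_min = 339/200 m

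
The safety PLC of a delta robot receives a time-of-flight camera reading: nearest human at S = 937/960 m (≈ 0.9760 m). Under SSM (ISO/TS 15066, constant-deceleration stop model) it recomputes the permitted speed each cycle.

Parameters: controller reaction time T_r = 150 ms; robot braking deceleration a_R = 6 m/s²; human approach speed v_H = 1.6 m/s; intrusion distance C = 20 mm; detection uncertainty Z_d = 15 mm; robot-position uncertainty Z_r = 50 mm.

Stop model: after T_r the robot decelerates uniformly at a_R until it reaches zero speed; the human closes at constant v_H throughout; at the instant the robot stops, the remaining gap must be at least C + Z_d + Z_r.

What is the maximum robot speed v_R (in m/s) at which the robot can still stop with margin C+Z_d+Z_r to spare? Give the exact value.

at the boundary: (1/12)·v² + (5/12)·v + (-125/192) = 0
  disc = (5/12)² − 4·(1/12)·(-125/192) = 25/64 ; √disc = 5/8
  v_R = (−(5/12) + 5/8) / (2·(1/12)) = 5/4 m/s
check:
stop time T_s = (5/4)/6 = 0.2083 s
robot covers v_R·T_r = 1.2500·0.1500 = 0.1875 m before braking
robot covers 1.2500·0.2083 − ½·6.0000·0.2083² = 0.1302 m while stopping
human over T_r+T_s: 1.6000·(0.1500+0.2083) = 0.5733 m
C+Z_d+Z_r = 0.0200+0.0150+0.0500 = 0.0850 m
sum ≈ 0.1875+0.1302+0.5733+0.0850 ≈ 0.9760 m = S ✓

v_R_max = 5/4 m/s = 1.2500 m/s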